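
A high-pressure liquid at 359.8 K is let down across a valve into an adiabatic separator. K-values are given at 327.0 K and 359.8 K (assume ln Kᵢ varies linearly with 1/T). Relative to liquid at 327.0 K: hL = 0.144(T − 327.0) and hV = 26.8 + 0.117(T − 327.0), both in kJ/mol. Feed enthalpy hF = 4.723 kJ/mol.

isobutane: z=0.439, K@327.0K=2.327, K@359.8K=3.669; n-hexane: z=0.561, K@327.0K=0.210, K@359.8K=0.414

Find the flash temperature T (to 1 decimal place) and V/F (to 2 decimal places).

T = 329.2 K, V/F = 0.16

Adiabatic flash: solve Rachford–Rice at each trial T, then check hF = ψ·hV(T) + (1−ψ)·hL(T).
  T = 327.0 K: K = (2.327, 0.210), RR gives ψ = 0.133, H_out = 3.563 kJ/mol
  T = 359.8 K: K = (3.669, 0.414), RR gives ψ = 0.539, H_out = 18.690 kJ/mol
  T = 343.4 K: K = (2.954, 0.300), RR gives ψ = 0.340, H_out = 11.316 kJ/mol
  T = 335.2 K: K = (2.629, 0.252), RR gives ψ = 0.243, H_out = 7.628 kJ/mol
  T = 331.1 K: K = (2.475, 0.230), RR gives ψ = 0.190, H_out = 5.665 kJ/mol
  T = 329.1 K: K = (2.402, 0.220), RR gives ψ = 0.163, H_out = 4.660 kJ/mol
Linear interpolation between T = 329.1 (H_out = 4.660) and T = 331.1 (H_out = 5.665) on hF = 4.723 gives T ≈ 329.2 K, at which ψ = 0.16.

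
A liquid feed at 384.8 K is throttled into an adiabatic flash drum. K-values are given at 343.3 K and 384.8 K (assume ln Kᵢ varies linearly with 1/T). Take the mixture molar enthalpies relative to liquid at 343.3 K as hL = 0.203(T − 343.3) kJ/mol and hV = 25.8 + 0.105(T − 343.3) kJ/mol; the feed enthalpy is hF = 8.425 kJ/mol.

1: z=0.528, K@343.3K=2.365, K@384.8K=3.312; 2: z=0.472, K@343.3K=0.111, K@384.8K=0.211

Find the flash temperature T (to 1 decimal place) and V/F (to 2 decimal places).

T = 349.3 K, V/F = 0.29

Adiabatic flash: solve Rachford–Rice at each trial T, then check hF = ψ·hV(T) + (1−ψ)·hL(T).
  T = 343.3 K: K = (2.365, 0.111), RR gives ψ = 0.248, H_out = 6.402 kJ/mol
  T = 384.8 K: K = (3.312, 0.211), RR gives ψ = 0.465, H_out = 18.531 kJ/mol
  T = 364.1 K: K = (2.827, 0.156), RR gives ψ = 0.367, H_out = 12.948 kJ/mol
  T = 353.7 K: K = (2.592, 0.132), RR gives ψ = 0.312, H_out = 9.844 kJ/mol
  T = 348.5 K: K = (2.478, 0.121), RR gives ψ = 0.282, H_out = 8.175 kJ/mol
  T = 351.1 K: K = (2.535, 0.127), RR gives ψ = 0.297, H_out = 9.021 kJ/mol
  T = 349.8 K: K = (2.506, 0.124), RR gives ψ = 0.289, H_out = 8.601 kJ/mol
Linear interpolation between T = 348.5 (H_out = 8.175) and T = 349.8 (H_out = 8.601) on hF = 8.425 gives T ≈ 349.3 K, at which ψ = 0.29.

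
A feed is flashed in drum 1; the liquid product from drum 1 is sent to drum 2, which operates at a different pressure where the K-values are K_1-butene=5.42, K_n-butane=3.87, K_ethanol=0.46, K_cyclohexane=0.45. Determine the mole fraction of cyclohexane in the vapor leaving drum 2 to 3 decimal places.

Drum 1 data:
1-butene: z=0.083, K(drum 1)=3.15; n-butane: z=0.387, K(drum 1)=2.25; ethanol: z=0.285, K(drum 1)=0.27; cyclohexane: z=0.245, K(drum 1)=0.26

y_cyclohexane (drum 2) = 0.177

Drum 1:
Rachford–Rice: g(ψ₁) = Σ zᵢ(Kᵢ−1)/(1+ψ₁(Kᵢ−1)) = 0.
Check two-phase: ΣzᵢKᵢ = 1.273 > 1 and Σzᵢ/Kᵢ = 2.196 > 1, so g(0) = 0.273 > 0 and g(1) = -1.196 < 0.
Iterate (Newton) starting at ψ₁ = 0.39:
  ψ₁ = 0.390: g = -0.1234, g' = -0.949 → ψ₁ = 0.260
  ψ₁ = 0.260: g = -0.0016, g' = -0.939 → ψ₁ = 0.258
Converged at ψ₁ = 0.258.
Drum-1 compositions:
  1-butene: x = 0.053, y = 0.168
  n-butane: x = 0.293, y = 0.658
  ethanol: x = 0.351, y = 0.095
  cyclohexane: x = 0.303, y = 0.079
Drum-2 feed = drum-1 liquid: z₂ = (0.0534, 0.2926, 0.3512, 0.3029).
Drum 2:
Material balance + equilibrium reduce to Σ zᵢ(Kᵢ−1)/(1+ψ₂(Kᵢ−1)) = 0.
Check two-phase: ΣzᵢKᵢ = 1.719 > 1 and Σzᵢ/Kᵢ = 1.522 > 1, so g(0) = 0.719 > 0 and g(1) = -0.522 < 0.
Newton–Raphson from ψ₂ = 0.49:
  ψ₂ = 0.490: g = -0.0624, g' = -0.881 → ψ₂ = 0.419
  ψ₂ = 0.419: g = 0.0022, g' = -0.951 → ψ₂ = 0.422
Converged at ψ₂ = 0.422.
  1-butene: x = 0.019, y = 0.101
  n-butane: x = 0.132, y = 0.512
  ethanol: x = 0.455, y = 0.209
  cyclohexane: x = 0.394, y = 0.177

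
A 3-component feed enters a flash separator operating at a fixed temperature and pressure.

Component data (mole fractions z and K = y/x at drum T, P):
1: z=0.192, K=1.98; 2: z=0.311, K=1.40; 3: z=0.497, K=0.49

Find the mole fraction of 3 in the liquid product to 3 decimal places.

x_3 = 0.544

Rachford–Rice: g(V/F) = Σ zᵢ(Kᵢ−1)/(1+V/F(Kᵢ−1)) = 0.
Feasibility: ΣzᵢKᵢ = 1.059, Σzᵢ/Kᵢ = 1.333 — both > 1, two phases present.
Newton–Raphson from V/F = 0.3:
  V/F = 0.300: g = -0.0428, g' = -0.330 → V/F = 0.170
  V/F = 0.170: g = 0.0001, g' = -0.334 → V/F = 0.171
Converged at V/F = 0.171.
Compositions from xᵢ = zᵢ/(1+V/F(Kᵢ−1)), yᵢ = Kᵢxᵢ:
  1: x = 0.164, y = 0.326
  2: x = 0.291, y = 0.408
  3: x = 0.544, y = 0.267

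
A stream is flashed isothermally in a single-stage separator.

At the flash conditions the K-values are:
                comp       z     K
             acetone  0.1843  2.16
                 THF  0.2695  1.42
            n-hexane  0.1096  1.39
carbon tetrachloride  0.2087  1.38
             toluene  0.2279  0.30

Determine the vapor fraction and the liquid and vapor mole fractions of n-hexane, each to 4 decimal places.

ψ = 0.6798, x_n-hexane = 0.0866, y_n-hexane = 0.1204

Let ψ = V/F and solve Σ zᵢ(Kᵢ−1)/(1+ψ(Kᵢ−1)) = 0.
Check two-phase: ΣzᵢKᵢ = 1.2895 > 1 and Σzᵢ/Kᵢ = 1.2649 > 1, so g(0) = 0.2895 > 0 and g(1) = -0.2649 < 0.
Iterate (Newton) starting at ψ = 0.5:
  ψ = 0.5000: g = 0.08584, g' = -0.4291 → ψ = 0.7000
  ψ = 0.7000: g = -0.01115, g' = -0.5624 → ψ = 0.6802
  ψ = 0.6802: g = -0.00020, g' = -0.5426 → ψ = 0.6798
Converged at ψ = 0.6798.
Compositions from xᵢ = zᵢ/(1+ψ(Kᵢ−1)), yᵢ = Kᵢxᵢ:
  acetone: x = 0.1030, y = 0.2226
  THF: x = 0.2096, y = 0.2977
  n-hexane: x = 0.0866, y = 0.1204
  carbon tetrachloride: x = 0.1659, y = 0.2289
  toluene: x = 0.4348, y = 0.1305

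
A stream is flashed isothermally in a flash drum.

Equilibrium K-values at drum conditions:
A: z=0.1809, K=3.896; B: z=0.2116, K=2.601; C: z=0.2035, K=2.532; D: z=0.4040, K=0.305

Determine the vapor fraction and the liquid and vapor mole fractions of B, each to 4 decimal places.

Newton iteration, ψ⁰ = 0.5:
  ψ = 0.5000: g = 0.14838, g' = -1.0320 → ψ = 0.6438
  ψ = 0.6438: g = -0.00146, g' = -1.0766 → ψ = 0.6424
Converged at ψ = 0.6424.
Compositions from xᵢ = zᵢ/(1+ψ(Kᵢ−1)), yᵢ = Kᵢxᵢ:
  A: x = 0.0632, y = 0.2464
  B: x = 0.1043, y = 0.2713
  C: x = 0.1026, y = 0.2597
  D: x = 0.7299, y = 0.2226

ψ = 0.6424, x_B = 0.1043, y_B = 0.2713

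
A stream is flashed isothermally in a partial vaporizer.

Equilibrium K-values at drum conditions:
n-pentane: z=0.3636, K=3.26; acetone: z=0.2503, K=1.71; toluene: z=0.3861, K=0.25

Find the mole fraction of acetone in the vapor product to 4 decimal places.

y_acetone = 0.3076

Rachford–Rice: g(β) = Σ zᵢ(Kᵢ−1)/(1+β(Kᵢ−1)) = 0.
Check two-phase: ΣzᵢKᵢ = 1.7099 > 1 and Σzᵢ/Kᵢ = 1.8023 > 1, so g(0) = 0.7099 > 0 and g(1) = -0.8023 < 0.
Newton–Raphson from β = 0.41:
  β = 0.4100: g = 0.14601, g' = -1.0289 → β = 0.5519
  β = 0.5519: g = -0.00076, g' = -1.0651 → β = 0.5512
Converged at β = 0.5512.
Compositions from xᵢ = zᵢ/(1+β(Kᵢ−1)), yᵢ = Kᵢxᵢ:
  n-pentane: x = 0.1619, y = 0.5278
  acetone: x = 0.1799, y = 0.3076
  toluene: x = 0.6582, y = 0.1645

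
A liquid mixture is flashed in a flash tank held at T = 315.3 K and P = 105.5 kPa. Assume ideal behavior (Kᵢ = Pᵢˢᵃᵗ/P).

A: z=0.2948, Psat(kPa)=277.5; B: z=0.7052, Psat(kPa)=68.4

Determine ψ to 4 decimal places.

Raoult's law: Kᵢ = Pᵢˢᵃᵗ/P = Pᵢˢᵃᵗ/105.5.
  K_A = 277.5/105.5 = 2.630332, K_B = 68.4/105.5 = 0.648341
Let ψ = V/F and solve Σ zᵢ(Kᵢ−1)/(1+ψ(Kᵢ−1)) = 0.
Check two-phase: ΣzᵢKᵢ = 1.2326 > 1 and Σzᵢ/Kᵢ = 1.1998 > 1, so g(0) = 0.2326 > 0 and g(1) = -0.1998 < 0.
Binary case is linear: z₁(K₁−1)(1+ψ(K₂−1)) + z₂(K₂−1)(1+ψ(K₁−1)) = 0
⇒ ψ = [z₁(K₁−1)+z₂(K₂−1)] / [−(K₁−1)(K₂−1)] = 0.23263/0.57332 = 0.4058

ψ = 0.4058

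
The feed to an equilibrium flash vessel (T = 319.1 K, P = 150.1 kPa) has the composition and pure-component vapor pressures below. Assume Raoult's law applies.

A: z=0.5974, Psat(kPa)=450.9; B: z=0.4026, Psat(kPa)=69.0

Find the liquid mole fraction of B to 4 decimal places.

x_B = 0.7876

Raoult's law: Kᵢ = Pᵢˢᵃᵗ/P = Pᵢˢᵃᵗ/150.1.
  K_A = 450.9/150.1 = 3.003997, K_B = 69.0/150.1 = 0.459694
Material balance + equilibrium reduce to Σ zᵢ(Kᵢ−1)/(1+ψ(Kᵢ−1)) = 0.
Check two-phase: ΣzᵢKᵢ = 1.9797 > 1 and Σzᵢ/Kᵢ = 1.0747 > 1, so g(0) = 0.9797 > 0 and g(1) = -0.0747 < 0.
Binary case is linear: z₁(K₁−1)(1+ψ(K₂−1)) + z₂(K₂−1)(1+ψ(K₁−1)) = 0
⇒ ψ = [z₁(K₁−1)+z₂(K₂−1)] / [−(K₁−1)(K₂−1)] = 0.97966/1.08277 = 0.9048
Compositions from xᵢ = zᵢ/(1+ψ(Kᵢ−1)), yᵢ = Kᵢxᵢ:
  A: x = 0.2124, y = 0.6379
  B: x = 0.7876, y = 0.3621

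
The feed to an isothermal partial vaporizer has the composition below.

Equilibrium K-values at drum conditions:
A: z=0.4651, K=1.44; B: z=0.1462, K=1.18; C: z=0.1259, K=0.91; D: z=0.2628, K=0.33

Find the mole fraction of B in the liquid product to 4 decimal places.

x_B = 0.1413

Material balance + equilibrium reduce to Σ zᵢ(Kᵢ−1)/(1+ψ(Kᵢ−1)) = 0.
g(0) = ΣzᵢKᵢ − 1 = 0.0436 and g(1) = 1 − Σzᵢ/Kᵢ = -0.3816, so a root lies in (0, 1).
Iterate (Newton) starting at ψ = 0.5:
  ψ = 0.5000: g = -0.08476, g' = -0.3324 → ψ = 0.2450
  ψ = 0.2450: g = -0.01230, g' = -0.2476 → ψ = 0.1953
  ψ = 0.1953: g = -0.00025, g' = -0.2380 → ψ = 0.1943
Converged at ψ = 0.1943.
Compositions from xᵢ = zᵢ/(1+ψ(Kᵢ−1)), yᵢ = Kᵢxᵢ:
  A: x = 0.4285, y = 0.6170
  B: x = 0.1413, y = 0.1667
  C: x = 0.1281, y = 0.1166
  D: x = 0.3021, y = 0.0997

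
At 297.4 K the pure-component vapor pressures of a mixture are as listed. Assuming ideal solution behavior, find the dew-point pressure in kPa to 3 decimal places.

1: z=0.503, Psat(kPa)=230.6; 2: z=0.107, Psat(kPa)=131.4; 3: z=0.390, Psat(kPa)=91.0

Pdew = 137.338 kPa

At the dew point ψ → 1, so Σzᵢ/Kᵢ = 1 with Kᵢ = Pᵢˢᵃᵗ/P ⇒ 1/P = Σzᵢ/Pᵢˢᵃᵗ.
1/P = 0.503/230.6 + 0.107/131.4 + 0.390/91.0 = 0.007281 ⇒ P = 137.338 kPa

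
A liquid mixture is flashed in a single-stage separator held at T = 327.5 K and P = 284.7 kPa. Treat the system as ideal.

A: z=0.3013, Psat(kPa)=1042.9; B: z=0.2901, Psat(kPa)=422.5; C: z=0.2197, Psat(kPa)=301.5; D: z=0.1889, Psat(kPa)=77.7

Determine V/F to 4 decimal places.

V/F = 0.8480

Raoult's law: Kᵢ = Pᵢˢᵃᵗ/P = Pᵢˢᵃᵗ/284.7.
  K_A = 1042.9/284.7 = 3.663154, K_B = 422.5/284.7 = 1.484018, K_C = 301.5/284.7 = 1.059009, K_D = 77.7/284.7 = 0.272919
Rachford–Rice: g(V/F) = Σ zᵢ(Kᵢ−1)/(1+V/F(Kᵢ−1)) = 0.
Feasibility: ΣzᵢKᵢ = 1.8184, Σzᵢ/Kᵢ = 1.1773 — both > 1, two phases present.
Newton iteration, V/F⁰ = 0.7:
  V/F = 0.7000: g = 0.11778, g' = -0.7133 → V/F = 0.8651
  V/F = 0.8651: g = -0.01605, g' = -0.9558 → V/F = 0.8483
  V/F = 0.8483: g = -0.00034, g' = -0.9161 → V/F = 0.8480
Converged at V/F = 0.8480.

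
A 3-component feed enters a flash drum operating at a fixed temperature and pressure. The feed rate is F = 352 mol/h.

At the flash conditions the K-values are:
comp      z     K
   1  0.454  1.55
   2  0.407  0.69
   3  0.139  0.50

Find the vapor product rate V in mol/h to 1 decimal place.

Iterate (Newton) starting at ψ = 0.5:
  ψ = 0.500: g = -0.0461, g' = -0.201 → ψ = 0.271
  ψ = 0.271: g = -0.0007, g' = -0.197 → ψ = 0.267
Converged at ψ = 0.267.
Then V = ψ·F = 0.2668·352 = 93.9 mol/h and L = F − V = 258.1 mol/h.

V = 93.9 mol/h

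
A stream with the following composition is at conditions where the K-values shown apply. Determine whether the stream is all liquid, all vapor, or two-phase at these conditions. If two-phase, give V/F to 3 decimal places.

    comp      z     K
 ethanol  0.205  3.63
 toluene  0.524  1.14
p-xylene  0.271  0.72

ΣzᵢKᵢ = 1.537; Σzᵢ/Kᵢ = 0.893.
Since Σzᵢ/Kᵢ < 1 the mixture is above its dew point — single vapor phase.

all vapor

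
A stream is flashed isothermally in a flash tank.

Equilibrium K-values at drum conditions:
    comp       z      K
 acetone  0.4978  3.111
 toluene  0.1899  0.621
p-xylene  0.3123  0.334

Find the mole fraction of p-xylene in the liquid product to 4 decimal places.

x_p-xylene = 0.5367

Rachford–Rice: g(ψ) = Σ zᵢ(Kᵢ−1)/(1+ψ(Kᵢ−1)) = 0.
Check two-phase: ΣzᵢKᵢ = 1.7709 > 1 and Σzᵢ/Kᵢ = 1.4008 > 1, so g(0) = 0.7709 > 0 and g(1) = -0.4008 < 0.
Newton–Raphson from ψ = 0.5:
  ψ = 0.5000: g = 0.11061, g' = -0.8779 → ψ = 0.6260
  ψ = 0.6260: g = 0.00161, g' = -0.8659 → ψ = 0.6278
Converged at ψ = 0.6278.
Compositions from xᵢ = zᵢ/(1+ψ(Kᵢ−1)), yᵢ = Kᵢxᵢ:
  acetone: x = 0.2141, y = 0.6660
  toluene: x = 0.2492, y = 0.1548
  p-xylene: x = 0.5367, y = 0.1793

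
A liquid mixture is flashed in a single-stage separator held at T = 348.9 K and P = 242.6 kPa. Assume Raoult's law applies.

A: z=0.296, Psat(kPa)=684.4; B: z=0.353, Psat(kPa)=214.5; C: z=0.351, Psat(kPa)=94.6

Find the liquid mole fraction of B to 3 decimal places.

x_B = 0.369

Raoult's law: Kᵢ = Pᵢˢᵃᵗ/P = Pᵢˢᵃᵗ/242.6.
  K_A = 684.4/242.6 = 2.82110, K_B = 214.5/242.6 = 0.88417, K_C = 94.6/242.6 = 0.38994
Rachford–Rice: g(V/F) = Σ zᵢ(Kᵢ−1)/(1+V/F(Kᵢ−1)) = 0.
Check two-phase: ΣzᵢKᵢ = 1.284 > 1 and Σzᵢ/Kᵢ = 1.404 > 1, so g(0) = 0.284 > 0 and g(1) = -0.404 < 0.
Iterate (Newton) starting at V/F = 0.5:
  V/F = 0.500: g = -0.0694, g' = -0.545 → V/F = 0.373
  V/F = 0.373: g = 0.0013, g' = -0.572 → V/F = 0.375
Converged at V/F = 0.375.
Compositions from xᵢ = zᵢ/(1+V/F(Kᵢ−1)), yᵢ = Kᵢxᵢ:
  A: x = 0.176, y = 0.496
  B: x = 0.369, y = 0.326
  C: x = 0.455, y = 0.177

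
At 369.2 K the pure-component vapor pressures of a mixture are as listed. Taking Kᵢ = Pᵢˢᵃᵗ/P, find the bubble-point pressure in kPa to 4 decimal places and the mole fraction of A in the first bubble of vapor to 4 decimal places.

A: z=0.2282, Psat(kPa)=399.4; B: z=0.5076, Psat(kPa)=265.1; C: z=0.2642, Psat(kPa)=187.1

At the bubble point ψ → 0, so ΣzᵢKᵢ = 1 with Kᵢ = Pᵢˢᵃᵗ/P ⇒ P = ΣzᵢPᵢˢᵃᵗ.
P = 0.2282·399.4 + 0.5076·265.1 + 0.2642·187.1 = 275.1397 kPa
yᵢ = zᵢPᵢˢᵃᵗ/P ⇒ y_A = 0.2282·399.4/275.1397 = 0.3313

Pbub = 275.1397 kPa, y_A = 0.3313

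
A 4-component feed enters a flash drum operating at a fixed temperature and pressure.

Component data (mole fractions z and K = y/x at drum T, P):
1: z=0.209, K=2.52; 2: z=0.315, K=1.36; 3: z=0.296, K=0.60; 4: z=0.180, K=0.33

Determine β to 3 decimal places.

β = 0.379

Material balance + equilibrium reduce to Σ zᵢ(Kᵢ−1)/(1+β(Kᵢ−1)) = 0.
g(0) = ΣzᵢKᵢ − 1 = 0.192 and g(1) = 1 − Σzᵢ/Kᵢ = -0.353, so a root lies in (0, 1).
Newton iteration, β⁰ = 0.5:
  β = 0.500: g = -0.0528, g' = -0.442 → β = 0.381
  β = 0.381: g = -0.0006, g' = -0.437 → β = 0.379
Converged at β = 0.379.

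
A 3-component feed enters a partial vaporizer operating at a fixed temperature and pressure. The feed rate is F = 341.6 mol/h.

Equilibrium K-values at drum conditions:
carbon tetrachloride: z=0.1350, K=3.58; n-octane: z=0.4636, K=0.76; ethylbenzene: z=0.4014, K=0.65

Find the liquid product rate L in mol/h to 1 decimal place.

Rachford–Rice: g(ψ) = Σ zᵢ(Kᵢ−1)/(1+ψ(Kᵢ−1)) = 0.
g(0) = ΣzᵢKᵢ − 1 = 0.0965 and g(1) = 1 − Σzᵢ/Kᵢ = -0.2652, so a root lies in (0, 1).
Newton–Raphson from ψ = 0.46:
  ψ = 0.4600: g = -0.13325, g' = -0.2915 → ψ = 0.0029
  ψ = 0.0029: g = 0.09374, g' = -0.9613 → ψ = 0.1004
  ψ = 0.1004: g = 0.01702, g' = -0.6477 → ψ = 0.1267
  ψ = 0.1267: g = 0.00074, g' = -0.5927 → ψ = 0.1279
Converged at ψ = 0.1279.
Then V = ψ·F = 0.1279·341.6 = 43.7 mol/h and L = F − V = 297.9 mol/h.

L = 297.9 mol/h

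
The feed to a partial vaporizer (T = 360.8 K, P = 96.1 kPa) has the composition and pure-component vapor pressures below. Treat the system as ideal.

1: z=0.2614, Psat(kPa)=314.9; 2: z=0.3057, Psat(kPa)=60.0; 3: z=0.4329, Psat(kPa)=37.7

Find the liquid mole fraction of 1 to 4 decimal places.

Raoult's law: Kᵢ = Pᵢˢᵃᵗ/P = Pᵢˢᵃᵗ/96.1.
  K_1 = 314.9/96.1 = 3.276795, K_2 = 60.0/96.1 = 0.624350, K_3 = 37.7/96.1 = 0.392300
Rachford–Rice: g(β) = Σ zᵢ(Kᵢ−1)/(1+β(Kᵢ−1)) = 0.
Check two-phase: ΣzᵢKᵢ = 1.2172 > 1 and Σzᵢ/Kᵢ = 1.6729 > 1, so g(0) = 0.2172 > 0 and g(1) = -0.6729 < 0.
Newton iteration, β⁰ = 0.5:
  β = 0.5000: g = -0.24097, g' = -0.6916 → β = 0.1516
  β = 0.1516: g = 0.03092, g' = -0.9914 → β = 0.1828
  β = 0.1828: g = 0.00102, g' = -0.9277 → β = 0.1839
Converged at β = 0.1839.
Compositions from xᵢ = zᵢ/(1+β(Kᵢ−1)), yᵢ = Kᵢxᵢ:
  1: x = 0.1843, y = 0.6038
  2: x = 0.3284, y = 0.2050
  3: x = 0.4874, y = 0.1912

x_1 = 0.1843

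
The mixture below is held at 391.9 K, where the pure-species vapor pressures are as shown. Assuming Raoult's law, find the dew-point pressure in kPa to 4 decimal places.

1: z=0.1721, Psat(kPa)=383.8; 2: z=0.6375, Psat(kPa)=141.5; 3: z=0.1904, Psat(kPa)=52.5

Pdew = 116.5450 kPa

At the dew point ψ → 1, so Σzᵢ/Kᵢ = 1 with Kᵢ = Pᵢˢᵃᵗ/P ⇒ 1/P = Σzᵢ/Pᵢˢᵃᵗ.
1/P = 0.1721/383.8 + 0.6375/141.5 + 0.1904/52.5 = 0.0085804 ⇒ P = 116.5450 kPa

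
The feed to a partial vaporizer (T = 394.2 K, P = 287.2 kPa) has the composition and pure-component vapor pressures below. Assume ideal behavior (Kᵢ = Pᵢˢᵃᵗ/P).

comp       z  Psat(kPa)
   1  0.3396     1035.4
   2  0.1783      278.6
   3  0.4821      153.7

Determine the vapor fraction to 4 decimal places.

Raoult's law: Kᵢ = Pᵢˢᵃᵗ/P = Pᵢˢᵃᵗ/287.2.
  K_1 = 1035.4/287.2 = 3.605153, K_2 = 278.6/287.2 = 0.970056, K_3 = 153.7/287.2 = 0.535167
Material balance + equilibrium reduce to Σ zᵢ(Kᵢ−1)/(1+ψ(Kᵢ−1)) = 0.
g(0) = ΣzᵢKᵢ − 1 = 0.6553 and g(1) = 1 − Σzᵢ/Kᵢ = -0.1788, so a root lies in (0, 1).
Iterate (Newton) starting at ψ = 0.6:
  ψ = 0.6000: g = 0.02897, g' = -0.5513 → ψ = 0.6525
  ψ = 0.6525: g = 0.00057, g' = -0.5310 → ψ = 0.6536
Converged at ψ = 0.6536.

ψ = 0.6536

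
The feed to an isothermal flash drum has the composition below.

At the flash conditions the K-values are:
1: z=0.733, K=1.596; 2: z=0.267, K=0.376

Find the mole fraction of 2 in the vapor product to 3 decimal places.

Let ψ = V/F and solve Σ zᵢ(Kᵢ−1)/(1+ψ(Kᵢ−1)) = 0.
g(0) = ΣzᵢKᵢ − 1 = 0.270 and g(1) = 1 − Σzᵢ/Kᵢ = -0.169, so a root lies in (0, 1).
Binary case is linear: z₁(K₁−1)(1+ψ(K₂−1)) + z₂(K₂−1)(1+ψ(K₁−1)) = 0
⇒ ψ = [z₁(K₁−1)+z₂(K₂−1)] / [−(K₁−1)(K₂−1)] = 0.2703/0.3719 = 0.727
Compositions from xᵢ = zᵢ/(1+ψ(Kᵢ−1)), yᵢ = Kᵢxᵢ:
  1: x = 0.511, y = 0.816
  2: x = 0.489, y = 0.184

y_2 = 0.184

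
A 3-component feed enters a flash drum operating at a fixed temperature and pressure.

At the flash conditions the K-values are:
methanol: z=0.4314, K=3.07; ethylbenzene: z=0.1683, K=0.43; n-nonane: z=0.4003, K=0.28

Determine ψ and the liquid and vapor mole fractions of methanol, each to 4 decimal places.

Rachford–Rice: g(ψ) = Σ zᵢ(Kᵢ−1)/(1+ψ(Kᵢ−1)) = 0.
g(0) = ΣzᵢKᵢ − 1 = 0.5089 and g(1) = 1 − Σzᵢ/Kᵢ = -0.9616, so a root lies in (0, 1).
Newton–Raphson from ψ = 0.5:
  ψ = 0.5000: g = -0.14569, g' = -1.0600 → ψ = 0.3626
  ψ = 0.3626: g = -0.00081, g' = -1.0702 → ψ = 0.3618
Converged at ψ = 0.3618.
Compositions from xᵢ = zᵢ/(1+ψ(Kᵢ−1)), yᵢ = Kᵢxᵢ:
  methanol: x = 0.2467, y = 0.7573
  ethylbenzene: x = 0.2120, y = 0.0912
  n-nonane: x = 0.5413, y = 0.1516

ψ = 0.3618, x_methanol = 0.2467, y_methanol = 0.7573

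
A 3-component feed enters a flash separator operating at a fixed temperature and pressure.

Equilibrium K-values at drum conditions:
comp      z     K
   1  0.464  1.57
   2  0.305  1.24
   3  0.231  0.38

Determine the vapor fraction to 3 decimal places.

ψ = 0.696

Rachford–Rice: g(ψ) = Σ zᵢ(Kᵢ−1)/(1+ψ(Kᵢ−1)) = 0.
g(0) = ΣzᵢKᵢ − 1 = 0.194 and g(1) = 1 − Σzᵢ/Kᵢ = -0.149, so a root lies in (0, 1).
Newton iteration, ψ⁰ = 0.69:
  ψ = 0.690: g = 0.0023, g' = -0.362 → ψ = 0.696
Converged at ψ = 0.696.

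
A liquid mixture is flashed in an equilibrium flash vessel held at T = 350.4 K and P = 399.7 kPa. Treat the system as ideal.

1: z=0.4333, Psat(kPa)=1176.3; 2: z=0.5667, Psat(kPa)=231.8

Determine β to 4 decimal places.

Raoult's law: Kᵢ = Pᵢˢᵃᵗ/P = Pᵢˢᵃᵗ/399.7.
  K_1 = 1176.3/399.7 = 2.942957, K_2 = 231.8/399.7 = 0.579935
Binary case is linear: z₁(K₁−1)(1+β(K₂−1)) + z₂(K₂−1)(1+β(K₁−1)) = 0
⇒ β = [z₁(K₁−1)+z₂(K₂−1)] / [−(K₁−1)(K₂−1)] = 0.60383/0.81617 = 0.7398

β = 0.7398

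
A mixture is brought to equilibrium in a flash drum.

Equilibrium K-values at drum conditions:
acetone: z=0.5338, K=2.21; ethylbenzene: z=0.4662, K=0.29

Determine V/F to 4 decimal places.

Iterate (Newton) starting at V/F = 0.5:
  V/F = 0.5000: g = -0.11075, g' = -0.8683 → V/F = 0.3724
  V/F = 0.3724: g = -0.00475, g' = -0.8057 → V/F = 0.3665
Converged at V/F = 0.3665.

V/F = 0.3665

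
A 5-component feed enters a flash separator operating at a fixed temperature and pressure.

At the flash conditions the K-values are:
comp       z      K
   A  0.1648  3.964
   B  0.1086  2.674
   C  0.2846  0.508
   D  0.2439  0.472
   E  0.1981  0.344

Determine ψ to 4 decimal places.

ψ = 0.1942

Newton iteration, ψ⁰ = 0.5:
  ψ = 0.5000: g = -0.25829, g' = -0.7607 → ψ = 0.1604
  ψ = 0.1604: g = 0.03638, g' = -1.1229 → ψ = 0.1928
  ψ = 0.1928: g = 0.00139, g' = -1.0402 → ψ = 0.1942
Converged at ψ = 0.1942.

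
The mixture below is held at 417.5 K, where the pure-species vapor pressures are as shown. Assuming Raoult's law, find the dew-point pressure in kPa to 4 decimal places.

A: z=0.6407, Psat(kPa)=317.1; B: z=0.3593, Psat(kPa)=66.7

At the dew point ψ → 1, so Σzᵢ/Kᵢ = 1 with Kᵢ = Pᵢˢᵃᵗ/P ⇒ 1/P = Σzᵢ/Pᵢˢᵃᵗ.
1/P = 0.6407/317.1 + 0.3593/66.7 = 0.0074073 ⇒ P = 135.0019 kPa

Pdew = 135.0019 kPa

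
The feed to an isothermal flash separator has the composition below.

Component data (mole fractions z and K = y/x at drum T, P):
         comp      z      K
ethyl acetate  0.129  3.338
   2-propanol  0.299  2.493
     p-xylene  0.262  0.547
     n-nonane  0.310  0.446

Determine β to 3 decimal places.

β = 0.506

Material balance + equilibrium reduce to Σ zᵢ(Kᵢ−1)/(1+β(Kᵢ−1)) = 0.
Check two-phase: ΣzᵢKᵢ = 1.458 > 1 and Σzᵢ/Kᵢ = 1.333 > 1, so g(0) = 0.458 > 0 and g(1) = -0.333 < 0.
Iterate (Newton) starting at β = 0.5:
  β = 0.500: g = 0.0037, g' = -0.640 → β = 0.506
Converged at β = 0.506.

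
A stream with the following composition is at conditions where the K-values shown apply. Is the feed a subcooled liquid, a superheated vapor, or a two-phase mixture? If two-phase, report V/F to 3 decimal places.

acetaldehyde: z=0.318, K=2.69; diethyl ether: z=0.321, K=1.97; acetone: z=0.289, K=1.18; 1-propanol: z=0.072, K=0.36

superheated vapor

ΣzᵢKᵢ = 1.855; Σzᵢ/Kᵢ = 0.726.
Since Σzᵢ/Kᵢ < 1 the mixture is above its dew point — single vapor phase.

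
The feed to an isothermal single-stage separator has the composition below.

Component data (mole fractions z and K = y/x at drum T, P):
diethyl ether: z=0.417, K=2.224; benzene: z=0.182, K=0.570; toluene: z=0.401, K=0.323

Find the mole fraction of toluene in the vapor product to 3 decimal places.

y_toluene = 0.152

Rachford–Rice: g(β) = Σ zᵢ(Kᵢ−1)/(1+β(Kᵢ−1)) = 0.
Feasibility: ΣzᵢKᵢ = 1.161, Σzᵢ/Kᵢ = 1.748 — both > 1, two phases present.
Iterate (Newton) starting at β = 0.5:
  β = 0.500: g = -0.1935, g' = -0.715 → β = 0.229
  β = 0.229: g = -0.0097, g' = -0.680 → β = 0.215
Converged at β = 0.215.
Compositions from xᵢ = zᵢ/(1+β(Kᵢ−1)), yᵢ = Kᵢxᵢ:
  diethyl ether: x = 0.330, y = 0.734
  benzene: x = 0.201, y = 0.114
  toluene: x = 0.469, y = 0.152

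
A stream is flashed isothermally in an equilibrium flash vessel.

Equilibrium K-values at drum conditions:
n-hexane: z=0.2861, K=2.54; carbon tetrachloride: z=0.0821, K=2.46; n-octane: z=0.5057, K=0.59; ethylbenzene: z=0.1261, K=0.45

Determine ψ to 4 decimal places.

Let ψ = V/F and solve Σ zᵢ(Kᵢ−1)/(1+ψ(Kᵢ−1)) = 0.
Feasibility: ΣzᵢKᵢ = 1.2838, Σzᵢ/Kᵢ = 1.2834 — both > 1, two phases present.
Newton iteration, ψ⁰ = 0.36:
  ψ = 0.3600: g = 0.03230, g' = -0.5323 → ψ = 0.4207
  ψ = 0.4207: g = 0.00085, g' = -0.5057 → ψ = 0.4224
Converged at ψ = 0.4224.

ψ = 0.4224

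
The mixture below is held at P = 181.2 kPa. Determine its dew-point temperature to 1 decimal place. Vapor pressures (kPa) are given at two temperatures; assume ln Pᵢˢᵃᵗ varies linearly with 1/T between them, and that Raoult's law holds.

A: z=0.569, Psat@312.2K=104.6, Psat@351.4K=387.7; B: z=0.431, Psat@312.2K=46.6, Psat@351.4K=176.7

Dew-point temperature: Σzᵢ·P/Pᵢˢᵃᵗ(T) = 1. Interpolate ln Pᵢˢᵃᵗ = aᵢ + bᵢ/T.
  T = 312.2 K: ΣzᵢP/Pᵢˢᵃᵗ = 2.6616
  T = 351.4 K: ΣzᵢP/Pᵢˢᵃᵗ = 0.7079
  T = 331.8 K: ΣzᵢP/Pᵢˢᵃᵗ = 1.3200
  T = 341.6 K: ΣzᵢP/Pᵢˢᵃᵗ = 0.9581
  T = 336.7 K: ΣzᵢP/Pᵢˢᵃᵗ = 1.1219
  T = 339.1 K: ΣzᵢP/Pᵢˢᵃᵗ = 1.0378
Interpolating between 339.1 K and 341.6 K gives T ≈ 340.3 K.

T = 340.3 K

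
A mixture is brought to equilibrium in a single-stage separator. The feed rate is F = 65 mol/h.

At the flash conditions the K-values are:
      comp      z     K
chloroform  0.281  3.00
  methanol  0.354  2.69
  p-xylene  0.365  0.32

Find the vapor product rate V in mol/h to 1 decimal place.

Rachford–Rice: g(ψ) = Σ zᵢ(Kᵢ−1)/(1+ψ(Kᵢ−1)) = 0.
Feasibility: ΣzᵢKᵢ = 1.912, Σzᵢ/Kᵢ = 1.366 — both > 1, two phases present.
Newton–Raphson from ψ = 0.36:
  ψ = 0.360: g = 0.3700, g' = -1.067 → ψ = 0.707
  ψ = 0.707: g = 0.0275, g' = -1.029 → ψ = 0.734
  ψ = 0.734: g = -0.0004, g' = -1.058 → ψ = 0.733
Converged at ψ = 0.733.
Then V = ψ·F = 0.7333·65 = 47.7 mol/h and L = F − V = 17.3 mol/h.

V = 47.7 mol/h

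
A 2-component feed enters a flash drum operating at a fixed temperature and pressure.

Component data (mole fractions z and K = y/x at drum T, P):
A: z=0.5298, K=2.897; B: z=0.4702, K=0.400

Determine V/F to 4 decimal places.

Material balance + equilibrium reduce to Σ zᵢ(Kᵢ−1)/(1+V/F(Kᵢ−1)) = 0.
g(0) = ΣzᵢKᵢ − 1 = 0.7229 and g(1) = 1 − Σzᵢ/Kᵢ = -0.3584, so a root lies in (0, 1).
Newton iteration, V/F⁰ = 0.5:
  V/F = 0.5000: g = 0.11277, g' = -0.8476 → V/F = 0.6330
  V/F = 0.6330: g = 0.00175, g' = -0.8337 → V/F = 0.6351
Converged at V/F = 0.6351.

V/F = 0.6351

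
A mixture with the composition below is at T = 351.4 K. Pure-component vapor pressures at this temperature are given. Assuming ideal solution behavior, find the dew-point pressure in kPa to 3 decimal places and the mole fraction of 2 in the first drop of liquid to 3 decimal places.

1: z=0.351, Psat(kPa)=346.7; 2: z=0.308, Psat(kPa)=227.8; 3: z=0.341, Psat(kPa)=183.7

At the dew point ψ → 1, so Σzᵢ/Kᵢ = 1 with Kᵢ = Pᵢˢᵃᵗ/P ⇒ 1/P = Σzᵢ/Pᵢˢᵃᵗ.
1/P = 0.351/346.7 + 0.308/227.8 + 0.341/183.7 = 0.004221 ⇒ P = 236.925 kPa
xᵢ = zᵢP/Pᵢˢᵃᵗ ⇒ x_2 = 0.308·236.925/227.8 = 0.320

Pdew = 236.925 kPa, x_2 = 0.320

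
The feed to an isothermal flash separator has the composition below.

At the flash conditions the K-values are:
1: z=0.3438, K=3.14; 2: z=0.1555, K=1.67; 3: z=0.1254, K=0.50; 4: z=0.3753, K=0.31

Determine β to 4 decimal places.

β = 0.4481

Material balance + equilibrium reduce to Σ zᵢ(Kᵢ−1)/(1+β(Kᵢ−1)) = 0.
Feasibility: ΣzᵢKᵢ = 1.5183, Σzᵢ/Kᵢ = 1.6640 — both > 1, two phases present.
Newton–Raphson from β = 0.5:
  β = 0.5000: g = -0.04549, g' = -0.8788 → β = 0.4482
  β = 0.4482: g = -0.00008, g' = -0.8781 → β = 0.4481
Converged at β = 0.4481.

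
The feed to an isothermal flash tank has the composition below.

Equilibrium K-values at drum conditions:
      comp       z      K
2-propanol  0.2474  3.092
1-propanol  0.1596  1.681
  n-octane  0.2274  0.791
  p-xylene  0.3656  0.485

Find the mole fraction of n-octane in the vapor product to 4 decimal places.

Newton iteration, β⁰ = 0.5:
  β = 0.5000: g = 0.02739, g' = -0.4881 → β = 0.5561
  β = 0.5561: g = 0.00044, g' = -0.4734 → β = 0.5570
Converged at β = 0.5570.
Compositions from xᵢ = zᵢ/(1+β(Kᵢ−1)), yᵢ = Kᵢxᵢ:
  2-propanol: x = 0.1143, y = 0.3533
  1-propanol: x = 0.1157, y = 0.1945
  n-octane: x = 0.2574, y = 0.2036
  p-xylene: x = 0.5127, y = 0.2486

y_n-octane = 0.2036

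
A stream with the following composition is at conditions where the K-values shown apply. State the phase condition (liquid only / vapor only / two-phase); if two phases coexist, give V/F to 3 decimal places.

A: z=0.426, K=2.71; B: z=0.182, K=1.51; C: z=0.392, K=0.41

ΣzᵢKᵢ = 1.590; Σzᵢ/Kᵢ = 1.234.
Both exceed 1, so a two-phase solution exists.
Let ψ = V/F and solve Σ zᵢ(Kᵢ−1)/(1+ψ(Kᵢ−1)) = 0.
Newton iteration, ψ⁰ = 0.5:
  ψ = 0.500: g = 0.1386, g' = -0.667 → ψ = 0.708
  ψ = 0.708: g = 0.0006, g' = -0.683 → ψ = 0.709
Converged at ψ = 0.709.

two-phase, V/F = 0.709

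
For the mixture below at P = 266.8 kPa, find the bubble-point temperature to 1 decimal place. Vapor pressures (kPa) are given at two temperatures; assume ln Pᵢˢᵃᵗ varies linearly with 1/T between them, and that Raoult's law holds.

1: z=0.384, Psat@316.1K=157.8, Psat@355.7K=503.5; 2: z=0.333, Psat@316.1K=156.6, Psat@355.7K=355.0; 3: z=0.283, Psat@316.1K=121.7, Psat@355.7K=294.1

T = 339.0 K

Bubble-point temperature: ΣzᵢPᵢˢᵃᵗ(T) = P. Interpolate ln Pᵢˢᵃᵗ = aᵢ + bᵢ/T.
  T = 316.1 K: ΣzᵢPᵢˢᵃᵗ = 147.18 kPa
  T = 355.7 K: ΣzᵢPᵢˢᵃᵗ = 394.79 kPa
  T = 335.9 K: ΣzᵢPᵢˢᵃᵗ = 247.39 kPa
  T = 345.8 K: ΣzᵢPᵢˢᵃᵗ = 314.39 kPa
  T = 340.9 K: ΣzᵢPᵢˢᵃᵗ = 279.66 kPa
  T = 338.4 K: ΣzᵢPᵢˢᵃᵗ = 263.13 kPa
Interpolating between 338.4 K and 340.9 K gives T ≈ 339.0 K.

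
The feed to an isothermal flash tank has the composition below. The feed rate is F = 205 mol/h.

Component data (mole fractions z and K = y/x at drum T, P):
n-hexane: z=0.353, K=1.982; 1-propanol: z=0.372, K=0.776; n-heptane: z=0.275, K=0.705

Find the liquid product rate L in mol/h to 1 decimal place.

L = 56.6 mol/h

Rachford–Rice: g(ψ) = Σ zᵢ(Kᵢ−1)/(1+ψ(Kᵢ−1)) = 0.
Check two-phase: ΣzᵢKᵢ = 1.182 > 1 and Σzᵢ/Kᵢ = 1.048 > 1, so g(0) = 0.182 > 0 and g(1) = -0.048 < 0.
Newton iteration, ψ⁰ = 0.5:
  ψ = 0.500: g = 0.0435, g' = -0.210 → ψ = 0.707
  ψ = 0.707: g = 0.0030, g' = -0.183 → ψ = 0.724
Converged at ψ = 0.724.
Then V = ψ·F = 0.7239·205 = 148.4 mol/h and L = F − V = 56.6 mol/h.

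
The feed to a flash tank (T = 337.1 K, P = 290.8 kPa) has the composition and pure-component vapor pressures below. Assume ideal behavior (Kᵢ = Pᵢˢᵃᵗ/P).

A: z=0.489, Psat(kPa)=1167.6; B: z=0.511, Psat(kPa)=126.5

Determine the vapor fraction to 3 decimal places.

Raoult's law: Kᵢ = Pᵢˢᵃᵗ/P = Pᵢˢᵃᵗ/290.8.
  K_A = 1167.6/290.8 = 4.01513, K_B = 126.5/290.8 = 0.43501
Newton iteration, ψ⁰ = 0.6:
  ψ = 0.600: g = 0.0881, g' = -0.937 → ψ = 0.694
  ψ = 0.694: g = 0.0018, g' = -0.906 → ψ = 0.696
Converged at ψ = 0.696.

ψ = 0.696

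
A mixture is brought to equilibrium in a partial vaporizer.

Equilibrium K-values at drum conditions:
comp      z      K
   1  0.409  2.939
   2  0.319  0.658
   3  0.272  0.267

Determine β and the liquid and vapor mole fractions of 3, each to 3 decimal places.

Material balance + equilibrium reduce to Σ zᵢ(Kᵢ−1)/(1+β(Kᵢ−1)) = 0.
Feasibility: ΣzᵢKᵢ = 1.485, Σzᵢ/Kᵢ = 1.643 — both > 1, two phases present.
Newton iteration, β⁰ = 0.58:
  β = 0.580: g = -0.1097, g' = -0.841 → β = 0.450
  β = 0.450: g = -0.0026, g' = -0.816 → β = 0.446
Converged at β = 0.446.
Compositions from xᵢ = zᵢ/(1+β(Kᵢ−1)), yᵢ = Kᵢxᵢ:
  1: x = 0.219, y = 0.644
  2: x = 0.376, y = 0.248
  3: x = 0.404, y = 0.108

β = 0.446, x_3 = 0.404, y_3 = 0.108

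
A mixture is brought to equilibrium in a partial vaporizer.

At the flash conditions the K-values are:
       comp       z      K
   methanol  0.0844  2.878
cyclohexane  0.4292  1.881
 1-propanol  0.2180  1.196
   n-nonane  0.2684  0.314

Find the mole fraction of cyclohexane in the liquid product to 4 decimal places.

Material balance + equilibrium reduce to Σ zᵢ(Kᵢ−1)/(1+β(Kᵢ−1)) = 0.
Check two-phase: ΣzᵢKᵢ = 1.3952 > 1 and Σzᵢ/Kᵢ = 1.2946 > 1, so g(0) = 0.3952 > 0 and g(1) = -0.2946 < 0.
Newton iteration, β⁰ = 0.35:
  β = 0.3500: g = 0.18234, g' = -0.5291 → β = 0.6946
  β = 0.6946: g = -0.01077, g' = -0.6517 → β = 0.6781
  β = 0.6781: g = -0.00013, g' = -0.6363 → β = 0.6779
Converged at β = 0.6779.
Compositions from xᵢ = zᵢ/(1+β(Kᵢ−1)), yᵢ = Kᵢxᵢ:
  methanol: x = 0.0371, y = 0.1069
  cyclohexane: x = 0.2687, y = 0.5055
  1-propanol: x = 0.1924, y = 0.2301
  n-nonane: x = 0.5017, y = 0.1575

x_cyclohexane = 0.2687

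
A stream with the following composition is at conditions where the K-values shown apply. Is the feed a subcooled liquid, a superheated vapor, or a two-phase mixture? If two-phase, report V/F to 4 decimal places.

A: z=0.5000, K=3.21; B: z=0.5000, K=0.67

superheated vapor

ΣzᵢKᵢ = 1.9400; Σzᵢ/Kᵢ = 0.9020.
Since Σzᵢ/Kᵢ < 1 the mixture is above its dew point — single vapor phase.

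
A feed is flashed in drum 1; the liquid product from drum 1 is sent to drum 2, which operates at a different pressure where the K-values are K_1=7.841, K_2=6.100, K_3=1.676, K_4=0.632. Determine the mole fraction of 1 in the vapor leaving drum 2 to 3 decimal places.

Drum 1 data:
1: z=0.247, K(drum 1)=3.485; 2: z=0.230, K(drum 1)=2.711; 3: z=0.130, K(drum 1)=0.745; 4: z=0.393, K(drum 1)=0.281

Drum 1:
Rachford–Rice: g(ψ₁) = Σ zᵢ(Kᵢ−1)/(1+ψ₁(Kᵢ−1)) = 0.
Check two-phase: ΣzᵢKᵢ = 1.692 > 1 and Σzᵢ/Kᵢ = 1.729 > 1, so g(0) = 0.692 > 0 and g(1) = -0.729 < 0.
Newton–Raphson from ψ₁ = 0.56:
  ψ₁ = 0.560: g = -0.0541, g' = -1.023 → ψ₁ = 0.507
Converged at ψ₁ = 0.507.
Drum-1 compositions:
  1: x = 0.109, y = 0.381
  2: x = 0.123, y = 0.334
  3: x = 0.149, y = 0.111
  4: x = 0.618, y = 0.174
Drum-2 feed = drum-1 liquid: z₂ = (0.1093, 0.1232, 0.1493, 0.6182).
Drum 2:
Iterate (Newton) starting at ψ₂ = 0.5:
  ψ₂ = 0.500: g = 0.1429, g' = -0.680 → ψ₂ = 0.710
  ψ₂ = 0.710: g = 0.0239, g' = -0.484 → ψ₂ = 0.759
  ψ₂ = 0.759: g = 0.0006, g' = -0.459 → ψ₂ = 0.761
Converged at ψ₂ = 0.761.
  1: x = 0.018, y = 0.138
  2: x = 0.025, y = 0.154
  3: x = 0.099, y = 0.165
  4: x = 0.859, y = 0.543

y_1 (drum 2) = 0.138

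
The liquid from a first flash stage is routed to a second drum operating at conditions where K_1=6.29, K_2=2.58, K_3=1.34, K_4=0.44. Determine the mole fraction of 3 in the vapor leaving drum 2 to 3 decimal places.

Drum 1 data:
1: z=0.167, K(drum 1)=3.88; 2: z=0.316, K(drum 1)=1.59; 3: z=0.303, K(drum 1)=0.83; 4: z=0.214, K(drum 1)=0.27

Drum 1:
Iterate (Newton) starting at ψ₁ = 0.5:
  ψ₁ = 0.500: g = 0.0388, g' = -0.592 → ψ₁ = 0.566
  ψ₁ = 0.566: g = -0.0003, g' = -0.604 → ψ₁ = 0.565
Converged at ψ₁ = 0.565.
Drum-1 compositions:
  1: x = 0.064, y = 0.247
  2: x = 0.237, y = 0.377
  3: x = 0.335, y = 0.278
  4: x = 0.364, y = 0.098
Drum-2 feed = drum-1 liquid: z₂ = (0.0636, 0.2370, 0.3352, 0.3642).
Drum 2:
Newton iteration, ψ₂⁰ = 0.5:
  ψ₂ = 0.500: g = 0.1155, g' = -0.567 → ψ₂ = 0.704
  ψ₂ = 0.704: g = 0.0038, g' = -0.549 → ψ₂ = 0.711
Converged at ψ₂ = 0.711.
  1: x = 0.013, y = 0.084
  2: x = 0.112, y = 0.288
  3: x = 0.270, y = 0.362
  4: x = 0.605, y = 0.266

y_3 (drum 2) = 0.362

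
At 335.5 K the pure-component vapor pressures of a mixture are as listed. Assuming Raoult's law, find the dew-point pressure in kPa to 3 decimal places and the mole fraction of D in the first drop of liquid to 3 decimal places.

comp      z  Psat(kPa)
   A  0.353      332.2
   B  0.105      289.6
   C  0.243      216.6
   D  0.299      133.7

Pdew = 209.056 kPa, x_D = 0.468

At the dew point ψ → 1, so Σzᵢ/Kᵢ = 1 with Kᵢ = Pᵢˢᵃᵗ/P ⇒ 1/P = Σzᵢ/Pᵢˢᵃᵗ.
1/P = 0.353/332.2 + 0.105/289.6 + 0.243/216.6 + 0.299/133.7 = 0.004783 ⇒ P = 209.056 kPa
xᵢ = zᵢP/Pᵢˢᵃᵗ ⇒ x_D = 0.299·209.056/133.7 = 0.468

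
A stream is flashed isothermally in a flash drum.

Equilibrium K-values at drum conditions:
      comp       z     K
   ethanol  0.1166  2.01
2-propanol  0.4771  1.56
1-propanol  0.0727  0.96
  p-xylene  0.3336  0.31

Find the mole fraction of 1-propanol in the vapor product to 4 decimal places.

y_1-propanol = 0.0708

Material balance + equilibrium reduce to Σ zᵢ(Kᵢ−1)/(1+ψ(Kᵢ−1)) = 0.
g(0) = ΣzᵢKᵢ − 1 = 0.1518 and g(1) = 1 − Σzᵢ/Kᵢ = -0.5157, so a root lies in (0, 1).
Iterate (Newton) starting at ψ = 0.38:
  ψ = 0.3800: g = -0.00954, g' = -0.4557 → ψ = 0.3591
  ψ = 0.3591: g = -0.00008, g' = -0.4486 → ψ = 0.3589
Converged at ψ = 0.3589.
Compositions from xᵢ = zᵢ/(1+ψ(Kᵢ−1)), yᵢ = Kᵢxᵢ:
  ethanol: x = 0.0856, y = 0.1720
  2-propanol: x = 0.3973, y = 0.6197
  1-propanol: x = 0.0738, y = 0.0708
  p-xylene: x = 0.4434, y = 0.1375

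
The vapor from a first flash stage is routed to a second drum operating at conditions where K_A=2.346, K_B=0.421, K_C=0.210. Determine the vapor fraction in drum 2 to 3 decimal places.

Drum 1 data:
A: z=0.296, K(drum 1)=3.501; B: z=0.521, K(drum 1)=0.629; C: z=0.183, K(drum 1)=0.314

Drum 1:
Material balance + equilibrium reduce to Σ zᵢ(Kᵢ−1)/(1+ψ₁(Kᵢ−1)) = 0.
g(0) = ΣzᵢKᵢ − 1 = 0.421 and g(1) = 1 − Σzᵢ/Kᵢ = -0.496, so a root lies in (0, 1).
Newton iteration, ψ₁⁰ = 0.5:
  ψ₁ = 0.500: g = -0.0994, g' = -0.673 → ψ₁ = 0.352
  ψ₁ = 0.352: g = 0.0057, g' = -0.768 → ψ₁ = 0.360
Converged at ψ₁ = 0.360.
Drum-1 compositions:
  A: x = 0.156, y = 0.546
  B: x = 0.601, y = 0.378
  C: x = 0.243, y = 0.076
Drum-2 feed = drum-1 vapor: z₂ = (0.5455, 0.3782, 0.0763).
Drum 2:
Let ψ₂ = V/F and solve Σ zᵢ(Kᵢ−1)/(1+ψ₂(Kᵢ−1)) = 0.
Feasibility: ΣzᵢKᵢ = 1.455, Σzᵢ/Kᵢ = 1.494 — both > 1, two phases present.
Newton iteration, ψ₂⁰ = 0.33:
  ψ₂ = 0.330: g = 0.1563, g' = -0.755 → ψ₂ = 0.537
  ψ₂ = 0.537: g = 0.0038, g' = -0.744 → ψ₂ = 0.542
Converged at ψ₂ = 0.542.
  A: x = 0.315, y = 0.740
  B: x = 0.551, y = 0.232
  C: x = 0.133, y = 0.028

V/F (drum 2) = 0.542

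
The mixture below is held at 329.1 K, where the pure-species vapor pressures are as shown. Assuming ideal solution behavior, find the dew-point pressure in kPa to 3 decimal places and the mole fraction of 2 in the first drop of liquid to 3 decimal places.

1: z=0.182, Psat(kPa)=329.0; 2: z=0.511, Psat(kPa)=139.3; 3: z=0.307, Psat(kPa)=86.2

Pdew = 128.485 kPa, x_2 = 0.471

At the dew point ψ → 1, so Σzᵢ/Kᵢ = 1 with Kᵢ = Pᵢˢᵃᵗ/P ⇒ 1/P = Σzᵢ/Pᵢˢᵃᵗ.
1/P = 0.182/329.0 + 0.511/139.3 + 0.307/86.2 = 0.007783 ⇒ P = 128.485 kPa
xᵢ = zᵢP/Pᵢˢᵃᵗ ⇒ x_2 = 0.511·128.485/139.3 = 0.471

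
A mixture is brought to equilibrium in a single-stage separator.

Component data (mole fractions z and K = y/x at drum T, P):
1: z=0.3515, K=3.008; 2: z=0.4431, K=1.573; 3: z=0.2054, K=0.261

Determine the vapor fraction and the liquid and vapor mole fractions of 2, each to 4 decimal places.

ψ = 0.8711, x_2 = 0.2956, y_2 = 0.4649

Material balance + equilibrium reduce to Σ zᵢ(Kᵢ−1)/(1+ψ(Kᵢ−1)) = 0.
Feasibility: ΣzᵢKᵢ = 1.8079, Σzᵢ/Kᵢ = 1.1855 — both > 1, two phases present.
Iterate (Newton) starting at ψ = 0.39:
  ψ = 0.3900: g = 0.39010, g' = -0.7643 → ψ = 0.9004
  ψ = 0.9004: g = -0.03476, g' = -1.2448 → ψ = 0.8724
  ψ = 0.8724: g = -0.00150, g' = -1.1406 → ψ = 0.8711
Converged at ψ = 0.8711.
Compositions from xᵢ = zᵢ/(1+ψ(Kᵢ−1)), yᵢ = Kᵢxᵢ:
  1: x = 0.1279, y = 0.3846
  2: x = 0.2956, y = 0.4649
  3: x = 0.5766, y = 0.1505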